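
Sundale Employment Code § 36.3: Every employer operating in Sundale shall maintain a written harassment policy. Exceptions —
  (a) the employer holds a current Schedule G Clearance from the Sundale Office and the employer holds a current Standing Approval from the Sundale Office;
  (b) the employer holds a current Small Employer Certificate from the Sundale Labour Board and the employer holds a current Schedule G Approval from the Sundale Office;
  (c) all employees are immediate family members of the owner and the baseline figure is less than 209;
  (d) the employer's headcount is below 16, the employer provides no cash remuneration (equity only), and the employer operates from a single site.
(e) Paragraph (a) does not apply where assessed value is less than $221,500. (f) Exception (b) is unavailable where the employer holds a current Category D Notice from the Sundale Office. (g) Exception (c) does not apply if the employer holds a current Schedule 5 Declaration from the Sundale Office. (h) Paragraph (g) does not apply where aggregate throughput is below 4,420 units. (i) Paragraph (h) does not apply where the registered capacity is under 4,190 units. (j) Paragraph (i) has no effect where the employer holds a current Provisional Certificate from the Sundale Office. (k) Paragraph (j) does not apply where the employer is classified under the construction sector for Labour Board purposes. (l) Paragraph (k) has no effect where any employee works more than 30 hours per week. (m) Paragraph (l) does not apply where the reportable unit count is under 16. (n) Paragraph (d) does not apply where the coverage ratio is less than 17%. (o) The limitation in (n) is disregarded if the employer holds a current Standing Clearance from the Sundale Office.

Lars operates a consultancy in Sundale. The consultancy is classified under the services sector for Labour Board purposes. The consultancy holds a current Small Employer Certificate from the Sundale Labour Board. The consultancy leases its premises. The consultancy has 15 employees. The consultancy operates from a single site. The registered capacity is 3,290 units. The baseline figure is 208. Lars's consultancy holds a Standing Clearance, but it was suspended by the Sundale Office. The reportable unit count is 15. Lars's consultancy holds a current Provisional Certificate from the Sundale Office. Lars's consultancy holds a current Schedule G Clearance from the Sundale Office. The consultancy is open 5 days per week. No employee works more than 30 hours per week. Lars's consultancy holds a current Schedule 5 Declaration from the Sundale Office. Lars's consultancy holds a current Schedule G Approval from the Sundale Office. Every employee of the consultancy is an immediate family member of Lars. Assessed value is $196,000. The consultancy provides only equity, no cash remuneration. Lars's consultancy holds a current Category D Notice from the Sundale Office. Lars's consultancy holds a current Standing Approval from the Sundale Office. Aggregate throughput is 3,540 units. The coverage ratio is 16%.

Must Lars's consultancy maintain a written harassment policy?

Exception (a)'s conditions are all satisfied: a current Schedule G Clearance is held; a current Standing Approval is held. However, paragraph (e) must be considered: (e) applies — assessed value is $196,000, less than the $221,500 limit. So (a) is unavailable.
All of (b)'s requirements are met (a current Small Employer Certificate is held; a current Schedule G Approval is held). But: (f) operates against (b): a current Category D Notice is held. Exception (b) does not apply.
Exception (c): every employee is an immediate family member; the baseline figure is 208, less than the 209 limit — every condition holds. Considering the limiting provisions: (g) would limit (c) — a current Schedule 5 Declaration is held — but (h) sets (g) aside: (h) operates against (g): aggregate throughput is 3,540 units, below the 4,420 units limit. (i) is triggered (the registered capacity is 3,290 units, under the 4,190 units limit), but is set aside by (j): (j) operates — a current Provisional Certificate is held. (k), which would lift (j), is not engaged — the consultancy is classified under the services sector. (c) remains available.
Exception (d)'s conditions are all satisfied: the employer's headcount is 15, below the 16 limit; remuneration is equity-only; the employer operates from a single site. But: (n) operates — the coverage ratio is 16%, less than the 17% limit. (o), which would lift (n), does not operate here — no current Standing Clearance is held. Exception (d) does not apply.

No — exception (c) applies; Lars's consultancy is not required to maintain a written harassment policy.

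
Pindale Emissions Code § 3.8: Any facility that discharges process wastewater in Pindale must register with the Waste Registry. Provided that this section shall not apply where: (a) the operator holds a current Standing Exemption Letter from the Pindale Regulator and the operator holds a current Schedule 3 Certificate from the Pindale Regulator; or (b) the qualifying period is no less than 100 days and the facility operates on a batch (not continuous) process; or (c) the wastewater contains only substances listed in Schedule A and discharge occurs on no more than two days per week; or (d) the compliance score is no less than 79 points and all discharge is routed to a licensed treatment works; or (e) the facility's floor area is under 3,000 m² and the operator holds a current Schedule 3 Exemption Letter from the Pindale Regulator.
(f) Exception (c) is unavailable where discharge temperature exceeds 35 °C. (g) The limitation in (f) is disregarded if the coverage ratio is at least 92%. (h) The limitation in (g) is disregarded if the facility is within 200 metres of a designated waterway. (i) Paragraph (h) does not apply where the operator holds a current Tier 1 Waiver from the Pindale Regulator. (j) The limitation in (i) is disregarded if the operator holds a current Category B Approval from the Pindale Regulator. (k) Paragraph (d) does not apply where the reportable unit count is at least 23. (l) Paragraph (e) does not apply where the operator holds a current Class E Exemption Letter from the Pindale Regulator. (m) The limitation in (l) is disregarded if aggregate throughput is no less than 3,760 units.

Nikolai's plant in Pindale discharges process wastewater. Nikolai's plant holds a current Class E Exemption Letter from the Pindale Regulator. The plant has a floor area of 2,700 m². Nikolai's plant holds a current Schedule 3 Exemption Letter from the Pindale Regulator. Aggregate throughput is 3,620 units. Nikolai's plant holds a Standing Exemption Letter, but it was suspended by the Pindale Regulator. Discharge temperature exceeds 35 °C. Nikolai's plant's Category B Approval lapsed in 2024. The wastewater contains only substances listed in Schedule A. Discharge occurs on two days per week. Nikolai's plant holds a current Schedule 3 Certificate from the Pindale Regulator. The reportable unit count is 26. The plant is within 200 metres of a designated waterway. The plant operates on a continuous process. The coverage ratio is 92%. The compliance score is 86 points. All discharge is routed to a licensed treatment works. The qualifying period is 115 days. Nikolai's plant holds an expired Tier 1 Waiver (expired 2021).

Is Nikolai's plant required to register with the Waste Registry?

Yes — Nikolai's plant must register with the Waste Registry.

Exception (a) fails — there is no Standing Exemption Letter in force.
Exception (b) does not apply: the facility operates on a continuous process.
All of (c)'s requirements are met (the wastewater is Schedule-A-only; discharge occurs on no more than two days per week). However, paragraphs (f)–(j) must be considered: (f) is engaged — discharge temperature exceeds 35 °C. (g) would limit (f) — the coverage ratio is 92%, meeting the 92% threshold — but (h) sets (g) aside: (h) is engaged — the plant is within 200 m of a designated waterway. (i) is not triggered (no current Tier 1 Waiver is held), so (h) stands. So (c) is unavailable.
All of (d)'s requirements are met (the compliance score is 86 points, meeting the 79 points threshold; discharge is routed to a licensed treatment works). But: (k) is engaged — the reportable unit count is 26, meeting the 23 threshold. (d) is therefore removed.
All of (e)'s requirements are met (the facility's floor area is 2,700 m², under the 3,000 m² limit; a current Schedule 3 Exemption Letter is held). But: (l) operates against (e): a current Class E Exemption Letter is held. (m), which would lift (l), is not triggered — aggregate throughput is 3,620 units, short of 3,760 units. (e) is therefore removed.
No exception displaces § 3.8.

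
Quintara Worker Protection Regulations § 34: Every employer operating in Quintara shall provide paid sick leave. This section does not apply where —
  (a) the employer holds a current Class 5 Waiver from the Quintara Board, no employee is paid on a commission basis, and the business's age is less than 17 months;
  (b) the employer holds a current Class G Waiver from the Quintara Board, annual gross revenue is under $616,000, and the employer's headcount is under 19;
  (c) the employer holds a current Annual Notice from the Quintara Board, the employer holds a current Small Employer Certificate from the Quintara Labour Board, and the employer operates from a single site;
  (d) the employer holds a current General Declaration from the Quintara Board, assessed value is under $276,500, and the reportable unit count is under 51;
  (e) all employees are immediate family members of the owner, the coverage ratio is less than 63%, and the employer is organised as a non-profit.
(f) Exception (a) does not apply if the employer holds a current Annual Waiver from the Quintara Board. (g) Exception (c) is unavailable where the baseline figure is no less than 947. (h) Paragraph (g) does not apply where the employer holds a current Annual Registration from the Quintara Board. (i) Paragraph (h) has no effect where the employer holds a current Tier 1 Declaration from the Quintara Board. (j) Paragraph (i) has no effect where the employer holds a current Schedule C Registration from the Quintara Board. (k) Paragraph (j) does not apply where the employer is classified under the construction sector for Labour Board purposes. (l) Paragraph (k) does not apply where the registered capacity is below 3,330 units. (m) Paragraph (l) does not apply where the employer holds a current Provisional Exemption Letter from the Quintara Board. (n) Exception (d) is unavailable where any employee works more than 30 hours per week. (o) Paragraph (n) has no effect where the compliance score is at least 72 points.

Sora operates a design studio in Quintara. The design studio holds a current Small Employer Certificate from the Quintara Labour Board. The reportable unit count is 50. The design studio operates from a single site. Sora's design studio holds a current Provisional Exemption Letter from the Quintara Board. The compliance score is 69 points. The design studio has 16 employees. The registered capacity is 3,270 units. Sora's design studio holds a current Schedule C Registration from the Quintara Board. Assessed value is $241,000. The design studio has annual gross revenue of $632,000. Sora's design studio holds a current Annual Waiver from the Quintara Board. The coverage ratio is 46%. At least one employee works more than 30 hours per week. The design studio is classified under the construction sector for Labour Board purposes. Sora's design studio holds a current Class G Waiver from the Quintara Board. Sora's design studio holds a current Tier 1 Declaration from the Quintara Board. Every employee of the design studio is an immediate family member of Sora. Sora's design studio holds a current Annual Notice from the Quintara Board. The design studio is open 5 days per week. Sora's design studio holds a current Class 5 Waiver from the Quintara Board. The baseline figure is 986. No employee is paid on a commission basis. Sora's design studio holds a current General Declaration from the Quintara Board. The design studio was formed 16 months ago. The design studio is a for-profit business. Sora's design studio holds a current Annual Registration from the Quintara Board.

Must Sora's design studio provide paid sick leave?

Exception (a)'s conditions are all satisfied: a current Class 5 Waiver is held; no employee is paid on commission; the business's age is 16 months, less than the 17 months limit. However, paragraph (f) must be considered: (f) is triggered — a current Annual Waiver is held. (a) is therefore removed.
Exception (b) fails — annual gross revenue is $632,000, not under $616,000.
Exception (c) is satisfied on its face — a current Annual Notice is held; a current Small Employer Certificate is held; the employer operates from a single site. But: (g) is triggered — the baseline figure is 986, meeting the 947 threshold. (h) is engaged (a current Annual Registration is held), but is overridden by (i): (i) is triggered — a current Tier 1 Declaration is held. (j) would limit (i) — a current Schedule C Registration is held — but (k) sets (j) aside: (k) operates against (j): the design studio is classified under the construction sector. (l) would limit (k) — the registered capacity is 3,270 units, below the 3,330 units limit — but (m) sets (l) aside: (m) is engaged — a current Provisional Exemption Letter is held. Exception (c) does not apply.
Exception (d): a current General Declaration is held; assessed value is $241,000, under the $276,500 limit; the reportable unit count is 50, under the 51 limit — every condition holds. Turning to paragraphs (n)–(o): (n) is engaged — at least one employee exceeds 30 hours/week. (o), which would lift (n), is not engaged — the compliance score is 69 points, short of 72 points. So (d) is unavailable.
Exception (e) requires that the employer is organised as a non-profit; but the employer is for-profit, so (e) is unavailable.
None of the exceptions is available; § 34 applies in full.

Yes — Sora's design studio must provide paid sick leave.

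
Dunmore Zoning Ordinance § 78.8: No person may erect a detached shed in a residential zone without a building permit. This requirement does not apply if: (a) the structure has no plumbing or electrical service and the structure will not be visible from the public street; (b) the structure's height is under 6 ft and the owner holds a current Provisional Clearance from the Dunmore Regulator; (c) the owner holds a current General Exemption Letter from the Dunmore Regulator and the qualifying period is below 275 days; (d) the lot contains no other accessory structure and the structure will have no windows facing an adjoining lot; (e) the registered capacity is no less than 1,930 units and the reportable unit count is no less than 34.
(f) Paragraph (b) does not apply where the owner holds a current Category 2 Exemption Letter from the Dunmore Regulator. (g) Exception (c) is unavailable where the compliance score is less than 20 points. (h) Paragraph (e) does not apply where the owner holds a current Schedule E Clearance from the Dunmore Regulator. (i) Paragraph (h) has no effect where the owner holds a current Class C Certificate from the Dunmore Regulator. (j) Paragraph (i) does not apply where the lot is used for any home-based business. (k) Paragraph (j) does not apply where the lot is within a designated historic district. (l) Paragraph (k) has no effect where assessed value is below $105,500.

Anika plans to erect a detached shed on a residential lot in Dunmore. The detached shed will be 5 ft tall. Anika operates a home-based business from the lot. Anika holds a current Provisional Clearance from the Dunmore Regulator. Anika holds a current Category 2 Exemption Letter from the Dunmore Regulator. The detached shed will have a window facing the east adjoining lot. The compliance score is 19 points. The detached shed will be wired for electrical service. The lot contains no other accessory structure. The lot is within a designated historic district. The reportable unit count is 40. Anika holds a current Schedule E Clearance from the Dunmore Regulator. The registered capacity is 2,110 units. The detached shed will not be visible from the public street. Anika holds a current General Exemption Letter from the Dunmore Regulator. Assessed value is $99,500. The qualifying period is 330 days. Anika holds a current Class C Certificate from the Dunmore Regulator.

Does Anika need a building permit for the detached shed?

Yes — Anika must obtain a building permit.

Exception (a) does not apply: electrical service is planned.
Exception (b) is satisfied on its face — the structure's height is 5 ft, under the 6 ft limit; a current Provisional Clearance is held. Turning to paragraph (f): (f) operates — a current Category 2 Exemption Letter is held. So (b) is unavailable.
Exception (c) fails — the qualifying period is 330 days, not below 275 days.
Exception (d) requires that the structure will have no windows facing an adjoining lot; but a window faces an adjoining lot, so (d) is unavailable.
Exception (e): the registered capacity is 2,110 units, meeting the 1,930 units threshold; the reportable unit count is 40, meeting the 34 threshold — every condition holds. Turning to paragraphs (h)–(l): (h) operates — a current Schedule E Clearance is held. (i) applies (a current Class C Certificate is held), but is set aside by (j): (j) applies — a home-based business operates on the lot. (k) is engaged (the lot is in a historic district), but is overridden by (l): (l) operates against (k): assessed value is $99,500, below the $105,500 limit. (e) is therefore removed.
No exception applies. The general rule governs.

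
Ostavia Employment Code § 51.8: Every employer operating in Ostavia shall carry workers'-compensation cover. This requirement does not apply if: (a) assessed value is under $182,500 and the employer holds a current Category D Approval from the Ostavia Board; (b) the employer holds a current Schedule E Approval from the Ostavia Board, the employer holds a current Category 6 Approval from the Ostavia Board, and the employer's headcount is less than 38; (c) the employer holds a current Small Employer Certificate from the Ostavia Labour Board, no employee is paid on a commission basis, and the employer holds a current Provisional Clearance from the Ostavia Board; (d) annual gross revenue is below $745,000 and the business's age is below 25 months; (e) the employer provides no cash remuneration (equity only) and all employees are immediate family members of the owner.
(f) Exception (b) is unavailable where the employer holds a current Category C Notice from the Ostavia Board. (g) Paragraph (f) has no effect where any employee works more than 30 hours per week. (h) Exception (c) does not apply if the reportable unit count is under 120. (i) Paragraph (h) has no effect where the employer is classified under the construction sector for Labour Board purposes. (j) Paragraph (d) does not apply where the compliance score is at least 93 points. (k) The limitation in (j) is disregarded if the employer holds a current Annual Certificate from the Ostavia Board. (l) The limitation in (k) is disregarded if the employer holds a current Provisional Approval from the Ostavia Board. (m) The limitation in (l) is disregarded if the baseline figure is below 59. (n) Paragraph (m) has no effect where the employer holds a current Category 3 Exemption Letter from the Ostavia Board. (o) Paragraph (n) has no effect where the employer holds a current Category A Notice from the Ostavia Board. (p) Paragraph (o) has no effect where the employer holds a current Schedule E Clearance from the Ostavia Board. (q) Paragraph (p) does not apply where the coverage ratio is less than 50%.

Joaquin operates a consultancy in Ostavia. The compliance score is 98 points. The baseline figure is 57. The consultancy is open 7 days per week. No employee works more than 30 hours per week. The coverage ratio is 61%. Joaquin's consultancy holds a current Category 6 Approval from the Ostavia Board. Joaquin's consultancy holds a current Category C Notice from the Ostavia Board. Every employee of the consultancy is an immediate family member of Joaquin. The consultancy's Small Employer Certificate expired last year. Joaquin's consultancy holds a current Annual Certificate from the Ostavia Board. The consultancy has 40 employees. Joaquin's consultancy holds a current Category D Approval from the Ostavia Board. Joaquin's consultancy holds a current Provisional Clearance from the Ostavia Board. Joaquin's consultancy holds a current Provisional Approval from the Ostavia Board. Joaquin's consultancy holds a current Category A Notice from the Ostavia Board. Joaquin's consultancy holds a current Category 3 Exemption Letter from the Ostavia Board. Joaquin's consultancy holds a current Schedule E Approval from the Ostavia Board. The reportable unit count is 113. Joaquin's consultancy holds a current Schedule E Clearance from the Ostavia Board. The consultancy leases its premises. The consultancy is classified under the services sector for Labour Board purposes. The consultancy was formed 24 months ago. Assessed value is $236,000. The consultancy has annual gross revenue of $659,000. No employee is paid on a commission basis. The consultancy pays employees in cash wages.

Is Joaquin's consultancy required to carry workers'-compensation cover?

Exception (a) fails — assessed value is $236,000, not under $182,500.
Exception (b) requires that the employer's headcount is less than 38; but the employer's headcount is 40, not less than 38, so (b) is unavailable.
Exception (c) does not apply: the Small Employer Certificate has expired.
All of (d)'s requirements are met (annual gross revenue is $659,000, below the $745,000 limit; the business's age is 24 months, below the 25 months limit). But applying paragraphs (j)–(q): (j) operates against (d): the compliance score is 98 points, meeting the 93 points threshold. (k) operates (a current Annual Certificate is held), but yields to (l): (l) is engaged — a current Provisional Approval is held. (m) would limit (l) — the baseline figure is 57, below the 59 limit — but (n) sets (m) aside: (n) applies — a current Category 3 Exemption Letter is held. (o) would limit (n) — a current Category A Notice is held — but (p) sets (o) aside: (p) operates against (o): a current Schedule E Clearance is held. (q) is inapplicable (the coverage ratio is 61%, not less than 50%), so (p) stands. (d) is therefore removed.
Exception (e) does not apply: employees are paid cash wages.
Every exception is unavailable, so the rule governs.

Yes — Joaquin's consultancy must carry workers'-compensation cover.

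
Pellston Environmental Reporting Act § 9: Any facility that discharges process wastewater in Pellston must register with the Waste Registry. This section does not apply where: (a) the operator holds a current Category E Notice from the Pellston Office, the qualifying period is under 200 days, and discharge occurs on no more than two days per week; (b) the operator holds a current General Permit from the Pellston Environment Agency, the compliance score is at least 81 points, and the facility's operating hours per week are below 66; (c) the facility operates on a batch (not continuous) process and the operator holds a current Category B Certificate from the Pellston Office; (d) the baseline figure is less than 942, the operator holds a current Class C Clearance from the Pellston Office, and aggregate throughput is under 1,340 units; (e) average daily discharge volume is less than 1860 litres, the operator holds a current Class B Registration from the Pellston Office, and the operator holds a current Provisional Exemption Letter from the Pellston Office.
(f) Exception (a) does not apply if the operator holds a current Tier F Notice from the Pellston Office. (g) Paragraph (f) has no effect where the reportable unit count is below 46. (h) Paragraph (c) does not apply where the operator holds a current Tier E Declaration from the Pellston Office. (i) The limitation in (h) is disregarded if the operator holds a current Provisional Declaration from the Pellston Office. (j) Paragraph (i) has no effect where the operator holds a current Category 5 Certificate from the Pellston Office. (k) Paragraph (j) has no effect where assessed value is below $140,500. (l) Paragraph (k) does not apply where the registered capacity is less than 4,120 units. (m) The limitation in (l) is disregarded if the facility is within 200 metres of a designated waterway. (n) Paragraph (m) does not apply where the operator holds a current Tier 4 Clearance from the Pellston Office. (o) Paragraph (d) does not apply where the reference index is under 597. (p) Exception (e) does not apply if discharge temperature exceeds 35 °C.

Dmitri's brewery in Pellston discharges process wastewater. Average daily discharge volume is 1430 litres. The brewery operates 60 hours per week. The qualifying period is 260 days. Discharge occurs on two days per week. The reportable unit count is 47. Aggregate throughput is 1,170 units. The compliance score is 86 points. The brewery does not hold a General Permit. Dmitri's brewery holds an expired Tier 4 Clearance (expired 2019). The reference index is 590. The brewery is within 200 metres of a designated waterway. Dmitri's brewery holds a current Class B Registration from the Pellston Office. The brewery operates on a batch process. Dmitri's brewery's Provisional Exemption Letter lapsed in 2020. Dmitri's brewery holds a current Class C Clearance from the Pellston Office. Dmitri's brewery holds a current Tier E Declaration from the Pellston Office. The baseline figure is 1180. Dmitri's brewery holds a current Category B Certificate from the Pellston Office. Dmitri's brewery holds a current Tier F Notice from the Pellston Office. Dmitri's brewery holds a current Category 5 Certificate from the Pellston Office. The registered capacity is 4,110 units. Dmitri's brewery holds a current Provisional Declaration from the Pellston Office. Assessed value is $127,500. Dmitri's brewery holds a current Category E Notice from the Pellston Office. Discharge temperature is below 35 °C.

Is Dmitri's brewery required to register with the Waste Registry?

No — exception (c) applies; Dmitri's brewery is not required to register with the Waste Registry.

Exception (a) does not apply: the qualifying period is 260 days, not under 200 days.
Exception (b) does not apply: no General Permit is held.
All of (c)'s requirements are met (the facility operates on a batch process; a current Category B Certificate is held). Under paragraphs (h)–(n): (h) operates (a current Tier E Declaration is held), but yields to (i): (i) applies — a current Provisional Declaration is held. (j) would limit (i) — a current Category 5 Certificate is held — but (k) sets (j) aside: (k) applies — assessed value is $127,500, below the $140,500 limit. (l) operates (the registered capacity is 4,110 units, less than the 4,120 units limit), but yields to (m): (m) is engaged — the brewery is within 200 m of a designated waterway. (n), which would lift (m), is not engaged — no current Tier 4 Clearance is held. So (c) applies.
Exception (d) fails — the baseline figure is 1,180, not less than 942.
Exception (e) requires that the operator holds a current Provisional Exemption Letter from the Pellston Office; but the Provisional Exemption Letter is not current, so (e) is unavailable.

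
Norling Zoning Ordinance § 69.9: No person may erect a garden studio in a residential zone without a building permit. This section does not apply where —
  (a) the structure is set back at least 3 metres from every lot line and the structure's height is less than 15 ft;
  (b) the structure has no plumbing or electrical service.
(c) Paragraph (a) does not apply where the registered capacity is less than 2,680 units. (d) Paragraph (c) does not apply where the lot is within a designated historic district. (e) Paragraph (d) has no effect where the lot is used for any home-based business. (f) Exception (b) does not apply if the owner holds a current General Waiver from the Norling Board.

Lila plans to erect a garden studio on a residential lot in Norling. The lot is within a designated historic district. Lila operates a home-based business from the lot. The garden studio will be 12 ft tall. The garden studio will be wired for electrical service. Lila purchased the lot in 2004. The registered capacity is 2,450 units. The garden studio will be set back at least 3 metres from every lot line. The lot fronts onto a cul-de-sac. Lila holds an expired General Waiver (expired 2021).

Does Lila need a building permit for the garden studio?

Exception (a): the setback is at least 3 m on every side; the structure's height is 12 ft, less than the 15 ft limit — every condition holds. But: (c) is engaged — the registered capacity is 2,450 units, less than the 2,680 units limit. (d) would limit (c) — the lot is in a historic district — but (e) sets (d) aside: (e) operates against (d): a home-based business operates on the lot. Exception (a) does not apply.
Exception (b) requires that the structure has no plumbing or electrical service; but electrical service is planned, so (b) is unavailable.
Every exception is unavailable, so the rule governs.

Yes — Lila must obtain a building permit.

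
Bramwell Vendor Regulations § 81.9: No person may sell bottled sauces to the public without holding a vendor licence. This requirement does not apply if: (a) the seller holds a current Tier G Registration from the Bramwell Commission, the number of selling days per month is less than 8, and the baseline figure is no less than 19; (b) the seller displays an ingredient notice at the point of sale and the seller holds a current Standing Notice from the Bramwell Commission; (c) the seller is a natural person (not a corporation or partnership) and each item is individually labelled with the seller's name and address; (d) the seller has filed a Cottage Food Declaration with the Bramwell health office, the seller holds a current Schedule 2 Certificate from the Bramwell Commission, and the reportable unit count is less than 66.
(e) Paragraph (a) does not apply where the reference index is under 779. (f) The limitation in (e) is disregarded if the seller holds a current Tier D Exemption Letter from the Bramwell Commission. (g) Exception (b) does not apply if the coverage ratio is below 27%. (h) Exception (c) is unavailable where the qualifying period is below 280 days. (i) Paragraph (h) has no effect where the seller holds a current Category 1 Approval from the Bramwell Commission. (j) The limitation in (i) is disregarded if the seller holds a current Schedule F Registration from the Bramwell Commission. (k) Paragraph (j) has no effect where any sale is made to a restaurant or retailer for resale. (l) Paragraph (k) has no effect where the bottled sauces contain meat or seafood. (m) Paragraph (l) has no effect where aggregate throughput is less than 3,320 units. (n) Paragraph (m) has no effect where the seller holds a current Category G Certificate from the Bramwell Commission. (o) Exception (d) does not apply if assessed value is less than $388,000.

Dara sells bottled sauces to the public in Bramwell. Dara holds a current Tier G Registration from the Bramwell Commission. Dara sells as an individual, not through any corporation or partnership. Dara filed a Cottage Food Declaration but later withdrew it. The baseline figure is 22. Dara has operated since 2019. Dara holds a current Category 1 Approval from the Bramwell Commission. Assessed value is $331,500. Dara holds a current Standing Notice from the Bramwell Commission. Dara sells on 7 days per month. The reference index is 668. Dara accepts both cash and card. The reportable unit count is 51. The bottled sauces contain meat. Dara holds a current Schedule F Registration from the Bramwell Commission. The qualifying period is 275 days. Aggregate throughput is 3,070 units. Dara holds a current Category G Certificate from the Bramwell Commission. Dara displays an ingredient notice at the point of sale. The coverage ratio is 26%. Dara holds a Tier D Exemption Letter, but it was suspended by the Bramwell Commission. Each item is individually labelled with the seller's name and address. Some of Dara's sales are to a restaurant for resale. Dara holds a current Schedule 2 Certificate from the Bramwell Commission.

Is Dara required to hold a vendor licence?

Exception (a) is satisfied on its face — a current Tier G Registration is held; the number of selling days per month is 7, less than the 8 limit; the baseline figure is 22, meeting the 19 threshold. But applying paragraphs (e)–(f): (e) applies — the reference index is 668, under the 779 limit. (f), which would lift (e), does not operate here — there is no Tier D Exemption Letter in force. (a) is therefore removed.
Exception (b) is satisfied on its face — an ingredient notice is displayed; a current Standing Notice is held. But: (g) applies — the coverage ratio is 26%, below the 27% limit. (b) is therefore removed.
Exception (c)'s conditions are all satisfied: the seller is a natural person; items are individually labelled. Turning to paragraphs (h)–(n): (h) operates against (c): the qualifying period is 275 days, below the 280 days limit. (i) applies (a current Category 1 Approval is held), but is overridden by (j): (j) operates against (i): a current Schedule F Registration is held. (k) is triggered (some sales are to a restaurant for resale), but is overridden by (l): (l) operates against (k): the bottled sauces contain meat. (m) would limit (l) — aggregate throughput is 3,070 units, less than the 3,320 units limit — but (n) sets (m) aside: (n) operates against (m): a current Category G Certificate is held. Exception (c) does not apply.
Exception (d) does not apply: the Cottage Food Declaration was withdrawn.
Every exception is unavailable, so the rule governs.

Yes — Dara must hold a vendor licence.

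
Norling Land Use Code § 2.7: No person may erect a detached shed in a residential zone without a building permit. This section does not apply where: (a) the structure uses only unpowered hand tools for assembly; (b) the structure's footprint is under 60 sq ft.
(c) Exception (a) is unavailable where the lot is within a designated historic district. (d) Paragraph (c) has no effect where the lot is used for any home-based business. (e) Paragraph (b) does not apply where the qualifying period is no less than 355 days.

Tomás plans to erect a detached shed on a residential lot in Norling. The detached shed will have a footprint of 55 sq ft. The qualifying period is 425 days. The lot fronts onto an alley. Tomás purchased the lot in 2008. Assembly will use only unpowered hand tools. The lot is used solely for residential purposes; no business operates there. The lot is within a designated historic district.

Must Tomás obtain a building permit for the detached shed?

All of (a)'s requirements are met (assembly uses only hand tools). But: (c) applies — the lot is in a historic district. (d), which would lift (c), is not engaged — the lot is solely residential. Exception (a) does not apply.
All of (b)'s requirements are met (the structure's footprint is 55 sq ft, under the 60 sq ft limit). But: (e) operates against (b): the qualifying period is 425 days, meeting the 355 days threshold. So (b) is unavailable.
None of the exceptions is available; § 2.7 applies in full.

Yes — Tomás must obtain a building permit.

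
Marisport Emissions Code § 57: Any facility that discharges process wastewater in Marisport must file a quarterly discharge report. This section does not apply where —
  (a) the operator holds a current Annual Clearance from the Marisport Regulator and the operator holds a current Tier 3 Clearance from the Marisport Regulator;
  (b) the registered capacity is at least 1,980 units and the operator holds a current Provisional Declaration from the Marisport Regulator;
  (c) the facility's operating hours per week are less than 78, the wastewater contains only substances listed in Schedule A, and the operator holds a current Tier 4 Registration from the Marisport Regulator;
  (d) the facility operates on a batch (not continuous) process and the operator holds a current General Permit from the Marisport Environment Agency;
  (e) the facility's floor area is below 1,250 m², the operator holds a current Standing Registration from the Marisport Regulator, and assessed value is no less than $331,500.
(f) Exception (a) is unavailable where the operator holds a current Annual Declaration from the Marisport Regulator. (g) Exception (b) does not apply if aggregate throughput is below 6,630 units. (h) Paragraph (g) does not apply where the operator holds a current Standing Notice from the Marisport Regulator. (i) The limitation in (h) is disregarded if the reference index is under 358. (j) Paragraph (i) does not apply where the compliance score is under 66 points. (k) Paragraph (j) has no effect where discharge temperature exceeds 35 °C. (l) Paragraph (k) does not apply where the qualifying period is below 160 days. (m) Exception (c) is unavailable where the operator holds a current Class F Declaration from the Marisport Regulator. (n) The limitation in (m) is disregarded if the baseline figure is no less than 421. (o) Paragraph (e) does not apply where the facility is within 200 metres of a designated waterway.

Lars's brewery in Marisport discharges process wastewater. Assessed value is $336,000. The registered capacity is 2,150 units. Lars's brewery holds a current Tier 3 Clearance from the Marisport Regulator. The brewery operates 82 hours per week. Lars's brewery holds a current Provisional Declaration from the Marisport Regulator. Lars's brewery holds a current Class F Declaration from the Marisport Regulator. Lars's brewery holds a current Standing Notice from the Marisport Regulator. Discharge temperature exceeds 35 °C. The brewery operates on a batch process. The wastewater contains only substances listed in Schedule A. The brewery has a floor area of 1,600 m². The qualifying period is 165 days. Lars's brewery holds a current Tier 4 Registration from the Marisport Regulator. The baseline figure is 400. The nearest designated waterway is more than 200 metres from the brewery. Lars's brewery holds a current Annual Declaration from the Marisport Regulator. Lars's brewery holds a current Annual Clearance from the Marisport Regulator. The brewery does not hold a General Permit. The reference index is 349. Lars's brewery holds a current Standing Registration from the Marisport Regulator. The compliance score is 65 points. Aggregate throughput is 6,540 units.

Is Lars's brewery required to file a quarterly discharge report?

Yes — Lars's brewery must file a quarterly discharge report.

Exception (a): a current Annual Clearance is held; a current Tier 3 Clearance is held — every condition holds. Turning to paragraph (f): (f) operates against (a): a current Annual Declaration is held. So (a) is unavailable.
Exception (b)'s conditions are all satisfied: the registered capacity is 2,150 units, meeting the 1,980 units threshold; a current Provisional Declaration is held. But: (g) operates against (b): aggregate throughput is 6,540 units, below the 6,630 units limit. (h) operates (a current Standing Notice is held), but is itself disapplied by (i): (i) operates against (h): the reference index is 349, under the 358 limit. (j) would limit (i) — the compliance score is 65 points, under the 66 points limit — but (k) sets (j) aside: (k) operates against (j): discharge temperature exceeds 35 °C. (l), which would lift (k), is not engaged — the qualifying period is 165 days, not below 160 days. (b) is therefore removed.
Exception (c) fails — the facility's operating hours per week are 82, not less than 78.
Exception (d) requires that the operator holds a current General Permit from the Marisport Environment Agency; but no General Permit is held, so (d) is unavailable.
Exception (e) fails — the facility's floor area is 1,600 m², not below 1,250 m².
No exception applies. The general rule governs.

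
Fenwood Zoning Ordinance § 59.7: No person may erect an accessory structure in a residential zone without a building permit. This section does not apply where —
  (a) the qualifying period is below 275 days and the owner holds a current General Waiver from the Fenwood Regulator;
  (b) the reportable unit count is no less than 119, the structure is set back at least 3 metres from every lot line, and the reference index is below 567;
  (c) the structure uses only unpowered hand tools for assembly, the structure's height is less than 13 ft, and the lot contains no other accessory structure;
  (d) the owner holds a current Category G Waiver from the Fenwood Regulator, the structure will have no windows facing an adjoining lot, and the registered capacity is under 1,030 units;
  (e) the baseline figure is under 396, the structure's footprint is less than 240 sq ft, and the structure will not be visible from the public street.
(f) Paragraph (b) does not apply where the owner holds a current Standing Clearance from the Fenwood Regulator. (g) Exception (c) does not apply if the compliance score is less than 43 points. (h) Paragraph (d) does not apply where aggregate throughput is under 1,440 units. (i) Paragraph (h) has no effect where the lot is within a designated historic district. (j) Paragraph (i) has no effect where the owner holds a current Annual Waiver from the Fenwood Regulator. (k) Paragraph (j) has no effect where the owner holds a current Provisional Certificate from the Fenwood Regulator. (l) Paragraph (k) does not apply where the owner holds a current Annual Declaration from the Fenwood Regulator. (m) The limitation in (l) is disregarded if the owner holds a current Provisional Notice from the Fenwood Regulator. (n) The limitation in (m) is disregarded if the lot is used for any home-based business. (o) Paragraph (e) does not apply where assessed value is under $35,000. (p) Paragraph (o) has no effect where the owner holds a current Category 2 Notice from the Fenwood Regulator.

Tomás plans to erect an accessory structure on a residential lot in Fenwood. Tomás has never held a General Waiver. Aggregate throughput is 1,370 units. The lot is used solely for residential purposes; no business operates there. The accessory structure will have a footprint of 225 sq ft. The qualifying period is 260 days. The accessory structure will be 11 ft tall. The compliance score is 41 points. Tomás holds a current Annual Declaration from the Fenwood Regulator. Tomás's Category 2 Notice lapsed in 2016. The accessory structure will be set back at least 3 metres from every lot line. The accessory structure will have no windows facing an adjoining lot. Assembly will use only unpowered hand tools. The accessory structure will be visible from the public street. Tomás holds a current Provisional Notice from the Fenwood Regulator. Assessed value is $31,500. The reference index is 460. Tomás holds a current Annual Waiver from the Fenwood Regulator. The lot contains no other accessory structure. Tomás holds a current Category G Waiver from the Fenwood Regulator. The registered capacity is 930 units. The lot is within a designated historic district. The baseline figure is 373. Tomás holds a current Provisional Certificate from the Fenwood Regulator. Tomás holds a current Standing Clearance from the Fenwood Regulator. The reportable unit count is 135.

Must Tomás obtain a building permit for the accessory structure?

No — exception (d) applies; Tomás does not need a building permit.

Exception (a) requires that the owner holds a current General Waiver from the Fenwood Regulator; but the General Waiver is not current, so (a) is unavailable.
Exception (b) is satisfied on its face — the reportable unit count is 135, meeting the 119 threshold; the setback is at least 3 m on every side; the reference index is 460, below the 567 limit. But: (f) operates against (b): a current Standing Clearance is held. (b) is therefore removed.
Exception (c)'s conditions are all satisfied: assembly uses only hand tools; the structure's height is 11 ft, less than the 13 ft limit; the lot has no other accessory structure. But applying paragraph (g): (g) is engaged — the compliance score is 41 points, less than the 43 points limit. So (c) is unavailable.
Exception (d)'s conditions are all satisfied: a current Category G Waiver is held; no windows face an adjoining lot; the registered capacity is 930 units, under the 1,030 units limit. Under paragraphs (h)–(n): (h) is triggered (aggregate throughput is 1,370 units, under the 1,440 units limit), but is overridden by (i): (i) operates against (h): the lot is in a historic district. (j) is triggered (a current Annual Waiver is held), but is displaced by (k): (k) is engaged — a current Provisional Certificate is held. (l) would limit (k) — a current Annual Declaration is held — but (m) sets (l) aside: (m) applies — a current Provisional Notice is held. (n) is not engaged (the lot is solely residential), so (m) stands. Exception (d) stands.
Exception (e) requires that the structure will not be visible from the public street; but the structure will be visible from the street, so (e) is unavailable.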